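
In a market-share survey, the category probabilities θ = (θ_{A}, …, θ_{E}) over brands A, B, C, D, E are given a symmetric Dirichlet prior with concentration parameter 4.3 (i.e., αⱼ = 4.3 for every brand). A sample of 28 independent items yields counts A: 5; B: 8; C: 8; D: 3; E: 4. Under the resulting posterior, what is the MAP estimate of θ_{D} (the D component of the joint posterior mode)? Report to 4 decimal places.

0.1416

The Dirichlet prior is conjugate to the Multinomial likelihood: each posterior αⱼ = prior αⱼ + observed count nⱼ.
Posterior concentration: (9.3, 12.3, 12.3, 7.3, 8.3), total = 49.5.
Joint mode component: (α_{D}−1)/(Σα−K) = 6.3/44.5 = 0.1416.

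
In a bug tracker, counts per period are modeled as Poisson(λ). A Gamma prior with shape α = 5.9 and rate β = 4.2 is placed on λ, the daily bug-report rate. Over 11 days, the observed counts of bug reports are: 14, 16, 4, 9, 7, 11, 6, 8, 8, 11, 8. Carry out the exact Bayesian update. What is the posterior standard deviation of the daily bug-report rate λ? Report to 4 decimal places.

0.6834

With a Gamma(shape α, rate β) prior, the Poisson likelihood is conjugate: the posterior is Gamma(α + ΣXᵢ, β + n).
Sum of counts S = 102 over n = 11 days.
Posterior: Gamma(α+S, β+n) = Gamma(5.9+102, 4.2+11) = Gamma(107.9, 15.2).
SD = √α/β = √107.9/15.2 = 0.6834.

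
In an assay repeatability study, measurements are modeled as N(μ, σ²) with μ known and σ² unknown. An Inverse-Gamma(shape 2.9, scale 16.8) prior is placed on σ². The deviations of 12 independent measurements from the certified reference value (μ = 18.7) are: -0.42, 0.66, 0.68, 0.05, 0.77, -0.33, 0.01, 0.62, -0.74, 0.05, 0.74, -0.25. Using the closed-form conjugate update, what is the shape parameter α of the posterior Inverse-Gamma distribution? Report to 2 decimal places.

8.90

With known mean μ and an Inverse-Gamma(α, β) prior on σ², the Normal likelihood is conjugate: posterior is Inv-Gamma(α + n/2, β + Σ(xᵢ−μ)²/2).
Σ(xᵢ−μ)² = (-0.42)² + (0.66)² + (0.68)² + (0.05)² + (0.77)² + (-0.33)² + (0.01)² + (0.62)² + (-0.74)² + (0.05)² + (0.74)² + (-0.25)² = 3.3234.
Posterior: Inv-Gamma(2.9 + 12/2, 16.8 + 3.3234/2) = Inv-Gamma(8.90, 18.46170).
Posterior α = 8.90.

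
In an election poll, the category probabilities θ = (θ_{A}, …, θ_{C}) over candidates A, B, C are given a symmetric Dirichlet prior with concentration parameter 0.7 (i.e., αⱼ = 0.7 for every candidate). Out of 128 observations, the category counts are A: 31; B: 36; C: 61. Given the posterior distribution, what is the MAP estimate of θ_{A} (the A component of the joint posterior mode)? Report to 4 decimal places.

The Dirichlet prior is conjugate to the Multinomial likelihood: each posterior αⱼ = prior αⱼ + observed count nⱼ.
Posterior concentration: (31.7, 36.7, 61.7), total = 130.1.
Joint mode component: (α_{A}−1)/(Σα−K) = 30.7/127.1 = 0.2415.

0.2415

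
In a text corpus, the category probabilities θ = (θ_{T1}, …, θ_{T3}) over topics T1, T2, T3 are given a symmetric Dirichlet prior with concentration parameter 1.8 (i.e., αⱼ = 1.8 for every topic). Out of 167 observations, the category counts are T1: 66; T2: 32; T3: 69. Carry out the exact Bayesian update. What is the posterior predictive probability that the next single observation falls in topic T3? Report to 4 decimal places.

The Dirichlet prior is conjugate to the Multinomial likelihood: each posterior αⱼ = prior αⱼ + observed count nⱼ.
Posterior concentration: (67.8, 33.8, 70.8), total = 172.4.
P(next = T3 | data) = α_{T3}/Σα = 0.4107.

0.4107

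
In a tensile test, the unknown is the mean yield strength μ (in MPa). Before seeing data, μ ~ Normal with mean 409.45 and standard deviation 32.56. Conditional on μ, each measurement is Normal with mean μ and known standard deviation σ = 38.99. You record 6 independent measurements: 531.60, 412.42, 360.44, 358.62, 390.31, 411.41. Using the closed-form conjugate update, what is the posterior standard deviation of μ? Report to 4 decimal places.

14.3002

For Normal data with known variance σ², a Normal(μ₀, σ₀²) prior on μ is conjugate. Posterior precision = 1/σ₀² + n/σ²; posterior mean is the precision-weighted average of μ₀ and x̄.
σ₀² = 32.56² = 1060.1536, σ² = 38.99² = 1520.2201; σ² + n·σ₀² = 1520.2201 + 6·1060.1536 = 7881.1417.
Posterior precision = 1/σ₀² + n/σ² = 1/1060.1536 + 6/1520.2201 = (σ² + n·σ₀²)/(σ₀²σ²) = 7881.1417/(1060.1536·1520.2201); posterior variance σₙ² = σ₀²σ²/(σ² + n·σ₀²) = 1060.1536·1520.2201/7881.1417 = 204.496617.
Posterior SD = √σₙ² = √(1060.1536·1520.2201/7881.1417) = 14.3002.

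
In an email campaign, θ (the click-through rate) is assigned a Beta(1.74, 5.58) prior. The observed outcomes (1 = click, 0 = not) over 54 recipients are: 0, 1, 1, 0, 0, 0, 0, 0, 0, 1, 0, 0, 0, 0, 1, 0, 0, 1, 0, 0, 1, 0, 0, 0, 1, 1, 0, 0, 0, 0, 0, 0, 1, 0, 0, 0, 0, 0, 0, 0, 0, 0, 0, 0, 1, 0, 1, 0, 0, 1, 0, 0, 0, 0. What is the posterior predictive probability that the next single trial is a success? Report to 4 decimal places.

0.2241

The Beta prior is conjugate to a Binomial/Bernoulli likelihood; the update adds successes to α and failures to β.
Posterior: Beta(α+k, β+n−k) = Beta(1.74+12, 5.58+42) = Beta(13.74, 47.58).
For a single future Bernoulli trial, P(success | data) = α/(α+β) = 0.2241.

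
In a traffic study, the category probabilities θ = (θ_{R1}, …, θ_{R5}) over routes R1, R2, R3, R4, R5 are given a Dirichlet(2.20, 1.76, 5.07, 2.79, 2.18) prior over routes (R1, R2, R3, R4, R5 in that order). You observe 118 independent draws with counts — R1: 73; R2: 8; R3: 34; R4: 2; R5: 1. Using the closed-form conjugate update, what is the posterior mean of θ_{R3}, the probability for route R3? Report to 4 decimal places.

The Dirichlet prior is conjugate to the Multinomial likelihood: each posterior αⱼ = prior αⱼ + observed count nⱼ.
Posterior concentration: (75.20, 9.76, 39.07, 4.79, 3.18), total = 132.00.
E[θ_{R3}|data] = α_{R3}/Σα = 39.07/132.00 = 0.2960.

0.2960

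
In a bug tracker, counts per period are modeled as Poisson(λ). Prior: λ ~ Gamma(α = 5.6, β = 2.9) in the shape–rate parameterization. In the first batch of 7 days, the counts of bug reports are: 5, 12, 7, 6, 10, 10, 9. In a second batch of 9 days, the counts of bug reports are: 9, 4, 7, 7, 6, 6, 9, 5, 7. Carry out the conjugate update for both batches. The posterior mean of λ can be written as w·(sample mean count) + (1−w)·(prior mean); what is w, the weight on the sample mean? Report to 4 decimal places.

0.8466

With a Gamma(shape α, rate β) prior, the Poisson likelihood is conjugate: the posterior is Gamma(α + ΣXᵢ, β + n).
Total number of days: n = 7 + 9 = 16.
Posterior mean = (α₀+S)/(β₀+n) = [n/(β₀+n)]·(S/n) + [β₀/(β₀+n)]·(α₀/β₀), so only n and β₀ enter the weight.
Weight on data w = n/(β₀+n) = 16/(2.9+16) = 16/18.9 = 0.8466.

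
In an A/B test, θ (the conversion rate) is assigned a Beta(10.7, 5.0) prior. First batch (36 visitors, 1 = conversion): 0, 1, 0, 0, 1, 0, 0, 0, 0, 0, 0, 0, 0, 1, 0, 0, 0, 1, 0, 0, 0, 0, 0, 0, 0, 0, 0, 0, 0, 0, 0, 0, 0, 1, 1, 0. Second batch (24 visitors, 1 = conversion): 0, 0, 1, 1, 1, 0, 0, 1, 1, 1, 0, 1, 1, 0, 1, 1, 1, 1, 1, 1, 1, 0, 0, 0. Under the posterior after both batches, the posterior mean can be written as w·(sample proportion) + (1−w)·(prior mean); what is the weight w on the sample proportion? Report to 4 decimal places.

0.7926

The Beta prior is conjugate to a Binomial/Bernoulli likelihood; the update adds successes to α and failures to β.
Total number of visitors: n = 36 + 24 = 60.
Posterior mean = (α₀+k)/(α₀+β₀+n) = [n/(α₀+β₀+n)]·(k/n) + [(α₀+β₀)/(α₀+β₀+n)]·α₀/(α₀+β₀), so only n and the prior enter the weight.
The weight on the data is w = n/(α₀+β₀+n) = 60/(10.7+5.0+60) = 60/75.7 = 0.7926.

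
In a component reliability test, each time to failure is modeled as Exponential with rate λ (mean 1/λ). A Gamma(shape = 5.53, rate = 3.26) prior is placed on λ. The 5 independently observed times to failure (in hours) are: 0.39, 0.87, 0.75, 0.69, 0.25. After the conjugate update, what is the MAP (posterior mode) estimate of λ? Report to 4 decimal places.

With a Gamma(shape α, rate β) prior on the exponential rate λ, the posterior after n observations with total T = Σxᵢ is Gamma(α+n, β+T).
Sum of observations T = 2.95 hours; n = 5.
Posterior: Gamma(5.53+5, 3.26+2.95) = Gamma(10.53, 6.21).
Mode = (α−1)/β = 1.5346.

1.5346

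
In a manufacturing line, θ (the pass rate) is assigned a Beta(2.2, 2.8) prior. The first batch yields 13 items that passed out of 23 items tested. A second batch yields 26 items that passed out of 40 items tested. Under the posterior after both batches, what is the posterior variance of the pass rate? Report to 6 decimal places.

The Beta prior is conjugate to a Binomial/Bernoulli likelihood; the update adds successes to α and failures to β.
After batch 1: Beta(2.2+13, 2.8+10) = Beta(15.2, 12.8).
After batch 2: Beta(15.2+26, 12.8+14) = Beta(41.2, 26.8).
Var = αβ/((α+β)²(α+β+1)) = 41.2·26.8/(68.0²·69.0) = 0.003461.

0.003461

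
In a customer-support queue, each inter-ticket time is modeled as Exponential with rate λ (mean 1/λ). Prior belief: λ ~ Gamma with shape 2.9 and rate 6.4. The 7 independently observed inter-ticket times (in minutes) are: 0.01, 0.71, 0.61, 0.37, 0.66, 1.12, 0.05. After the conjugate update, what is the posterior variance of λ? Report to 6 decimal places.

0.100401

With a Gamma(shape α, rate β) prior on the exponential rate λ, the posterior after n observations with total T = Σxᵢ is Gamma(α+n, β+T).
Sum of observations T = 3.53 minutes; n = 7.
Posterior: Gamma(2.9+7, 6.4+3.53) = Gamma(9.9, 9.93).
Var = α/β² = 0.100401.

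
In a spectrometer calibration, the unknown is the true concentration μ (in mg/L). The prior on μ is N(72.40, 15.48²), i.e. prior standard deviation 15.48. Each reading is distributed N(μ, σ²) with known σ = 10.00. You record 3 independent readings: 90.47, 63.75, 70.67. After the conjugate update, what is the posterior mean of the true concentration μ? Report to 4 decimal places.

74.6503

For Normal data with known variance σ², a Normal(μ₀, σ₀²) prior on μ is conjugate. Posterior precision = 1/σ₀² + n/σ²; posterior mean is the precision-weighted average of μ₀ and x̄.
Σxᵢ = 90.47 + 63.75 + 70.67 = 224.89, so n·x̄ = 224.89.
σ₀² = 15.48² = 239.6304, σ² = 10.00² = 100; σ² + n·σ₀² = 100 + 3·239.6304 = 818.8912.
Posterior mean = (μ₀/σ₀² + n·x̄/σ²)/(1/σ₀² + n/σ²) = (σ²·μ₀ + σ₀²·n·x̄)/(σ² + n·σ₀²) = (100·72.40 + 239.6304·224.89)/818.8912 = 61130.480656/818.8912 = 74.6503.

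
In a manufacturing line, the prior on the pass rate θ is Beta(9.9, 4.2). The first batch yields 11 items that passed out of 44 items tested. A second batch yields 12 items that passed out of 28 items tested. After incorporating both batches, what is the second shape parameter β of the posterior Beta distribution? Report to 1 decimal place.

The Beta prior is conjugate to a Binomial/Bernoulli likelihood; the update adds successes to α and failures to β.
After batch 1: Beta(9.9+11, 4.2+33) = Beta(20.9, 37.2).
After batch 2: Beta(20.9+12, 37.2+16) = Beta(32.9, 53.2).
Posterior β = 53.2.

53.2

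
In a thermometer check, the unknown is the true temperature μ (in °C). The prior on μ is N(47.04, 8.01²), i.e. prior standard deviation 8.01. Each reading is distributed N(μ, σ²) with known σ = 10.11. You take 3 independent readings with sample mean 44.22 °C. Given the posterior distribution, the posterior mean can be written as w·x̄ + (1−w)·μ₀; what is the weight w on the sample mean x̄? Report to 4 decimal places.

For Normal data with known variance σ², a Normal(μ₀, σ₀²) prior on μ is conjugate. Posterior precision = 1/σ₀² + n/σ²; posterior mean is the precision-weighted average of μ₀ and x̄.
σ₀² = 8.01² = 64.1601, σ² = 10.11² = 102.2121. Prior precision 1/σ₀² = 1/64.1601; data precision n/σ² = 3/102.2121.
w = (n/σ²)/(1/σ₀² + n/σ²) = n·σ₀²/(σ² + n·σ₀²) = 3·64.1601/(102.2121 + 3·64.1601) = 192.4803/294.6924 = 0.6532.

0.6532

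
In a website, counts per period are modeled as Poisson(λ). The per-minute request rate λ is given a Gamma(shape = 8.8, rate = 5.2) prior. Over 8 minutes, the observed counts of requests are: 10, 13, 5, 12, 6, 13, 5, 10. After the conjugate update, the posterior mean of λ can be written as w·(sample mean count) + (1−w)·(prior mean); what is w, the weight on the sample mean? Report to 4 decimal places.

0.6061

With a Gamma(shape α, rate β) prior, the Poisson likelihood is conjugate: the posterior is Gamma(α + ΣXᵢ, β + n).
Posterior mean = (α₀+S)/(β₀+n) = [n/(β₀+n)]·(S/n) + [β₀/(β₀+n)]·(α₀/β₀), so only n and β₀ enter the weight.
Weight on data w = n/(β₀+n) = 8/(5.2+8) = 8/13.2 = 0.6061.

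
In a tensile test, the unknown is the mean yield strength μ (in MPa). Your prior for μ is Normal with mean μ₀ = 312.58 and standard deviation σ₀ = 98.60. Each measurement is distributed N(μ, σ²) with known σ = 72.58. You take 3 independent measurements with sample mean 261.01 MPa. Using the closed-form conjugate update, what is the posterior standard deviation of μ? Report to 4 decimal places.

For Normal data with known variance σ², a Normal(μ₀, σ₀²) prior on μ is conjugate. Posterior precision = 1/σ₀² + n/σ²; posterior mean is the precision-weighted average of μ₀ and x̄.
σ₀² = 98.60² = 9721.96, σ² = 72.58² = 5267.8564; σ² + n·σ₀² = 5267.8564 + 3·9721.96 = 34433.7364.
Posterior precision = 1/σ₀² + n/σ² = 1/9721.96 + 3/5267.8564 = (σ² + n·σ₀²)/(σ₀²σ²) = 34433.7364/(9721.96·5267.8564); posterior variance σₙ² = σ₀²σ²/(σ² + n·σ₀²) = 9721.96·5267.8564/34433.7364 = 1487.317223.
Posterior SD = √σₙ² = √(9721.96·5267.8564/34433.7364) = 38.5658.

38.5658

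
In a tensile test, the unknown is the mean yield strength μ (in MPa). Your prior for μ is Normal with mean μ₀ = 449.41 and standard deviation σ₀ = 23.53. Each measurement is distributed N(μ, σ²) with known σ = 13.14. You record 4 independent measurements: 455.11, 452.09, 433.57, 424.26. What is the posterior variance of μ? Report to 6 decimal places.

40.043037

For Normal data with known variance σ², a Normal(μ₀, σ₀²) prior on μ is conjugate. Posterior precision = 1/σ₀² + n/σ²; posterior mean is the precision-weighted average of μ₀ and x̄.
σ₀² = 23.53² = 553.6609, σ² = 13.14² = 172.6596; σ² + n·σ₀² = 172.6596 + 4·553.6609 = 2387.3032.
Posterior precision = 1/σ₀² + n/σ² = 1/553.6609 + 4/172.6596 = (σ² + n·σ₀²)/(σ₀²σ²) = 2387.3032/(553.6609·172.6596); posterior variance σₙ² = σ₀²σ²/(σ² + n·σ₀²) = 553.6609·172.6596/2387.3032 = 40.043037.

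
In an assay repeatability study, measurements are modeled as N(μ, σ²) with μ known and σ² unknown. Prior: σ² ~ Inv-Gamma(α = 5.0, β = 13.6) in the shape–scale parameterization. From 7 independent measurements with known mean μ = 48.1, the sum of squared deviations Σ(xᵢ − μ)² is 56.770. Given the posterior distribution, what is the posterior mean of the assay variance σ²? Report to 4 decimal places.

With known mean μ and an Inverse-Gamma(α, β) prior on σ², the Normal likelihood is conjugate: posterior is Inv-Gamma(α + n/2, β + Σ(xᵢ−μ)²/2).
Posterior: Inv-Gamma(5.0 + 7/2, 13.6 + 56.770/2) = Inv-Gamma(8.50, 41.9850).
E[σ²|data] = β/(α−1) = 41.9850/7.50 = 5.5980.

5.5980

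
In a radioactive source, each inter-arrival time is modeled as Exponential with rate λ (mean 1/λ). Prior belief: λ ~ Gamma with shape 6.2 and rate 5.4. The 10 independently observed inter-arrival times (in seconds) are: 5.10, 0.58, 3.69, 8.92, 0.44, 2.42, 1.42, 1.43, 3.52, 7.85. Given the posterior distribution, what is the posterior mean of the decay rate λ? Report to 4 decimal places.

0.3974

With a Gamma(shape α, rate β) prior on the exponential rate λ, the posterior after n observations with total T = Σxᵢ is Gamma(α+n, β+T).
Sum of observations T = 35.37 seconds; n = 10.
Posterior: Gamma(6.2+10, 5.4+35.37) = Gamma(16.2, 40.77).
Posterior mean of λ = α/β = 16.2/40.77 = 0.3974.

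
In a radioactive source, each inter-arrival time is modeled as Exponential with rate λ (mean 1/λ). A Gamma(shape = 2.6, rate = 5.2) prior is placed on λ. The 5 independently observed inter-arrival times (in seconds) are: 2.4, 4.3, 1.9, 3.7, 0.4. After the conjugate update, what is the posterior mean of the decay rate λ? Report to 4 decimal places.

With a Gamma(shape α, rate β) prior on the exponential rate λ, the posterior after n observations with total T = Σxᵢ is Gamma(α+n, β+T).
Sum of observations T = 12.7 seconds; n = 5.
Posterior: Gamma(2.6+5, 5.2+12.7) = Gamma(7.6, 17.9).
Posterior mean of λ = α/β = 7.6/17.9 = 0.4246.

0.4246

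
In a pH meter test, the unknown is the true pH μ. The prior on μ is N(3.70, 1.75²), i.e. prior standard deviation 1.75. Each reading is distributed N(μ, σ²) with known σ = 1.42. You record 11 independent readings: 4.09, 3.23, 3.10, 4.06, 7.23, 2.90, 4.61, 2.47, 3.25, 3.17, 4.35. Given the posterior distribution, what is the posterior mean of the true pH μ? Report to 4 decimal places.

For Normal data with known variance σ², a Normal(μ₀, σ₀²) prior on μ is conjugate. Posterior precision = 1/σ₀² + n/σ²; posterior mean is the precision-weighted average of μ₀ and x̄.
Σxᵢ = 4.09 + 3.23 + 3.10 + 4.06 + 7.23 + 2.90 + 4.61 + 2.47 + 3.25 + 3.17 + 4.35 = 42.46, so n·x̄ = 42.46.
σ₀² = 1.75² = 3.0625, σ² = 1.42² = 2.0164; σ² + n·σ₀² = 2.0164 + 11·3.0625 = 35.7039.
Posterior mean = (μ₀/σ₀² + n·x̄/σ²)/(1/σ₀² + n/σ²) = (σ²·μ₀ + σ₀²·n·x̄)/(σ² + n·σ₀²) = (2.0164·3.70 + 3.0625·42.46)/35.7039 = 137.49443/35.7039 = 3.8510.

3.8510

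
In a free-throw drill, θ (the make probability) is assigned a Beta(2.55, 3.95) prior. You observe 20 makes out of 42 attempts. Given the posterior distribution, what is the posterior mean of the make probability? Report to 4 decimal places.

The Beta prior is conjugate to a Binomial/Bernoulli likelihood; the update adds successes to α and failures to β.
Posterior: Beta(α+k, β+n−k) = Beta(2.55+20, 3.95+22) = Beta(22.55, 25.95).
Posterior mean = α/(α+β) = 22.55/48.50 = 0.4649.

0.4649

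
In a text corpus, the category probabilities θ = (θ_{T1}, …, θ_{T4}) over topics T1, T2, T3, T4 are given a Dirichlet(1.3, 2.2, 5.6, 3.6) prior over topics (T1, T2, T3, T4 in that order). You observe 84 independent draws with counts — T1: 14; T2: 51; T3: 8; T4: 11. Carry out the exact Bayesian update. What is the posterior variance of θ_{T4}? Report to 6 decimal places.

0.001312

The Dirichlet prior is conjugate to the Multinomial likelihood: each posterior αⱼ = prior αⱼ + observed count nⱼ.
Posterior concentration: (15.3, 53.2, 13.6, 14.6), total = 96.7.
Var[θ_j] = α_j(Σα−α_j)/((Σα)²(Σα+1)) = 14.6·82.1/(96.7²·97.7) = 0.001312.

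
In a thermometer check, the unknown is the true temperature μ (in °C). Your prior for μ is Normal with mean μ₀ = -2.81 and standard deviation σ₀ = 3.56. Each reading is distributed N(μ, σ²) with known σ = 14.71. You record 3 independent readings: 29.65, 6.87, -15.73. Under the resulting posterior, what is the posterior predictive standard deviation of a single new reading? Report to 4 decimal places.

15.0719

For Normal data with known variance σ², a Normal(μ₀, σ₀²) prior on μ is conjugate. Posterior precision = 1/σ₀² + n/σ²; posterior mean is the precision-weighted average of μ₀ and x̄.
σ₀² = 3.56² = 12.6736, σ² = 14.71² = 216.3841; σ² + n·σ₀² = 216.3841 + 3·12.6736 = 254.4049.
Posterior precision = 1/σ₀² + n/σ² = 1/12.6736 + 3/216.3841 = (σ² + n·σ₀²)/(σ₀²σ²) = 254.4049/(12.6736·216.3841); posterior variance σₙ² = σ₀²σ²/(σ² + n·σ₀²) = 12.6736·216.3841/254.4049 = 10.779531.
Predictive variance for one new observation = σₙ² + σ² = 12.6736·216.3841/254.4049 + 216.3841 = σ²·(σ₀² + 254.4049)/254.4049 = 216.3841·267.0785/254.4049 = 227.163631; SD = √(216.3841·267.0785/254.4049) = 15.0719.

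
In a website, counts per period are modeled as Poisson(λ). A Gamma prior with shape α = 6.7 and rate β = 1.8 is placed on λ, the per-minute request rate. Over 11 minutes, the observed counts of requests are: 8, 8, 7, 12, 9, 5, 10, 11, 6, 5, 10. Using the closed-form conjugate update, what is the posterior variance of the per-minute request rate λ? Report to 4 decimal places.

0.5963

With a Gamma(shape α, rate β) prior, the Poisson likelihood is conjugate: the posterior is Gamma(α + ΣXᵢ, β + n).
Sum of counts S = 91 over n = 11 minutes.
Posterior: Gamma(α+S, β+n) = Gamma(6.7+91, 1.8+11) = Gamma(97.7, 12.8).
Var = α/β² = 97.7/12.8² = 0.5963.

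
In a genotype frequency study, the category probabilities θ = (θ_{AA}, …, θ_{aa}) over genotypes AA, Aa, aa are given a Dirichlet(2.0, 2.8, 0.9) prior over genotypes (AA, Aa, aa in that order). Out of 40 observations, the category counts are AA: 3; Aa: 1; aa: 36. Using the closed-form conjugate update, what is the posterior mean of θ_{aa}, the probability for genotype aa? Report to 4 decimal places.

0.8074

The Dirichlet prior is conjugate to the Multinomial likelihood: each posterior αⱼ = prior αⱼ + observed count nⱼ.
Posterior concentration: (5.0, 3.8, 36.9), total = 45.7.
E[θ_{aa}|data] = α_{aa}/Σα = 36.9/45.7 = 0.8074.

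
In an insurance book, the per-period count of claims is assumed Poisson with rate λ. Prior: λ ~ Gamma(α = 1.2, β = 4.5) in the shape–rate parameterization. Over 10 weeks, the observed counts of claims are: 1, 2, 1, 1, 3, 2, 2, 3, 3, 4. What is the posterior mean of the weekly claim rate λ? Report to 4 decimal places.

1.6000

With a Gamma(shape α, rate β) prior, the Poisson likelihood is conjugate: the posterior is Gamma(α + ΣXᵢ, β + n).
Sum of counts S = 22 over n = 10 weeks.
Posterior: Gamma(α+S, β+n) = Gamma(1.2+22, 4.5+10) = Gamma(23.2, 14.5).
Posterior mean = α/β = 23.2/14.5 = 1.6000.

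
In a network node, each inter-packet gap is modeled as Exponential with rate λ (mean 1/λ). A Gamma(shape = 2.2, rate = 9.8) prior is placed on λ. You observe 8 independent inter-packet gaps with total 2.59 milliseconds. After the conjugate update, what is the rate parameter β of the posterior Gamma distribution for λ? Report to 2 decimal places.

12.39

With a Gamma(shape α, rate β) prior on the exponential rate λ, the posterior after n observations with total T = Σxᵢ is Gamma(α+n, β+T).
Posterior: Gamma(2.2+8, 9.8+2.59) = Gamma(10.2, 12.39).
Posterior β = 12.39.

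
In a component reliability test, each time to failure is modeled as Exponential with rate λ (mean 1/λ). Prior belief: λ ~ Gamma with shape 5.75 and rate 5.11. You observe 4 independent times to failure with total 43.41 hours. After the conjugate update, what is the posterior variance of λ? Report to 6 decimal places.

0.004142

With a Gamma(shape α, rate β) prior on the exponential rate λ, the posterior after n observations with total T = Σxᵢ is Gamma(α+n, β+T).
Posterior: Gamma(5.75+4, 5.11+43.41) = Gamma(9.75, 48.52).
Var = α/β² = 0.004142.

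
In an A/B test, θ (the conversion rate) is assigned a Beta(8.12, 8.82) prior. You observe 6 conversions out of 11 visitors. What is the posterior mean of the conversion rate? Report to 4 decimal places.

The Beta prior is conjugate to a Binomial/Bernoulli likelihood; the update adds successes to α and failures to β.
Posterior: Beta(α+k, β+n−k) = Beta(8.12+6, 8.82+5) = Beta(14.12, 13.82).
Posterior mean = α/(α+β) = 14.12/27.94 = 0.5054.

0.5054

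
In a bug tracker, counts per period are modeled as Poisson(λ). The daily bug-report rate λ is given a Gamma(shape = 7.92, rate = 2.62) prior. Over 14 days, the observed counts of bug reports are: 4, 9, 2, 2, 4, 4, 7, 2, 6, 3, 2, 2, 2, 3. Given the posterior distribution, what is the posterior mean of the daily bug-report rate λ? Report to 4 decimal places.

With a Gamma(shape α, rate β) prior, the Poisson likelihood is conjugate: the posterior is Gamma(α + ΣXᵢ, β + n).
Sum of counts S = 52 over n = 14 days.
Posterior: Gamma(α+S, β+n) = Gamma(7.92+52, 2.62+14) = Gamma(59.92, 16.62).
Posterior mean = α/β = 59.92/16.62 = 3.6053.

3.6053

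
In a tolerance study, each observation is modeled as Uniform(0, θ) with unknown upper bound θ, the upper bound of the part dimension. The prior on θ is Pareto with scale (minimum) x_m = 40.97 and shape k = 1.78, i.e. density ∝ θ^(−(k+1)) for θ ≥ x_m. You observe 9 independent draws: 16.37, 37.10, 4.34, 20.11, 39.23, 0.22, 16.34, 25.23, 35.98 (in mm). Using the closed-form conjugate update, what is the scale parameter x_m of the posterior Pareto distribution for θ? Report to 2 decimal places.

A Pareto(scale x_m, shape k) prior on the upper bound θ of Uniform(0, θ) is conjugate: posterior is Pareto(max(x_m, max xᵢ), k + n).
Sample maximum = 39.23; prior scale x_m = 40.97 → posterior scale = max = 40.97.
Posterior shape = 1.78 + 9 = 10.78.
Posterior scale x_m = 40.97.

40.97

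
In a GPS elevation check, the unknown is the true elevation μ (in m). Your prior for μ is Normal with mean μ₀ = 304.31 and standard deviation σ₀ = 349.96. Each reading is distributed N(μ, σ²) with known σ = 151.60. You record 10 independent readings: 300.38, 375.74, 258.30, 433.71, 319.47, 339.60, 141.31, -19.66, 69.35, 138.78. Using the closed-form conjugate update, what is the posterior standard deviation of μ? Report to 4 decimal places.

47.4966

For Normal data with known variance σ², a Normal(μ₀, σ₀²) prior on μ is conjugate. Posterior precision = 1/σ₀² + n/σ²; posterior mean is the precision-weighted average of μ₀ and x̄.
σ₀² = 349.96² = 122472.0016, σ² = 151.60² = 22982.56; σ² + n·σ₀² = 22982.56 + 10·122472.0016 = 1247702.576.
Posterior precision = 1/σ₀² + n/σ² = 1/122472.0016 + 10/22982.56 = (σ² + n·σ₀²)/(σ₀²σ²) = 1247702.576/(122472.0016·22982.56); posterior variance σₙ² = σ₀²σ²/(σ² + n·σ₀²) = 122472.0016·22982.56/1247702.576 = 2255.922348.
Posterior SD = √σₙ² = √(122472.0016·22982.56/1247702.576) = 47.4966.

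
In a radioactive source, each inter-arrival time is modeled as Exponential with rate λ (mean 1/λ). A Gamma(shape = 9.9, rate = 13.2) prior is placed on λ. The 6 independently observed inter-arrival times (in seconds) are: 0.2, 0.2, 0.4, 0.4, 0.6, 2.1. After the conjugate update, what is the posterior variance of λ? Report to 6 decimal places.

0.054376

With a Gamma(shape α, rate β) prior on the exponential rate λ, the posterior after n observations with total T = Σxᵢ is Gamma(α+n, β+T).
Sum of observations T = 3.9 seconds; n = 6.
Posterior: Gamma(9.9+6, 13.2+3.9) = Gamma(15.9, 17.1).
Var = α/β² = 0.054376.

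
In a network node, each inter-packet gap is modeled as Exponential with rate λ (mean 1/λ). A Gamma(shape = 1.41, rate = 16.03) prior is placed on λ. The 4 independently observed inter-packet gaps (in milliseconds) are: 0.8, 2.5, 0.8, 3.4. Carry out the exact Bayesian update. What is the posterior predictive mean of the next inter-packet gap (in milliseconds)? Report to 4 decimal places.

5.3356

With a Gamma(shape α, rate β) prior on the exponential rate λ, the posterior after n observations with total T = Σxᵢ is Gamma(α+n, β+T).
Sum of observations T = 7.5 milliseconds; n = 4.
Posterior: Gamma(1.41+4, 16.03+7.5) = Gamma(5.41, 23.53).
The predictive distribution for the next observation is Lomax; its mean is β/(α−1) = 23.53/4.41 = 5.3356.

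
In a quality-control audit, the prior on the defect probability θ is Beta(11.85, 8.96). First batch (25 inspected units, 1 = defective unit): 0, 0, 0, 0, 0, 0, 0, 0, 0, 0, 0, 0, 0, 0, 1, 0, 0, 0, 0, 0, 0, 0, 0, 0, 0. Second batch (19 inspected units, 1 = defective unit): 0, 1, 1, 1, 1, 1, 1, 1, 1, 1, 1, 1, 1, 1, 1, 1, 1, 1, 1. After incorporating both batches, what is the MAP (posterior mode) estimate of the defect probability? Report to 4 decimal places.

0.4752

The Beta prior is conjugate to a Binomial/Bernoulli likelihood; the update adds successes to α and failures to β.
After batch 1: Beta(11.85+1, 8.96+24) = Beta(12.85, 32.96).
After batch 2: Beta(12.85+18, 32.96+1) = Beta(30.85, 33.96).
Mode of Beta(a,b) for a,b>1 is (a−1)/(a+b−2) = 29.85/62.81 = 0.4752.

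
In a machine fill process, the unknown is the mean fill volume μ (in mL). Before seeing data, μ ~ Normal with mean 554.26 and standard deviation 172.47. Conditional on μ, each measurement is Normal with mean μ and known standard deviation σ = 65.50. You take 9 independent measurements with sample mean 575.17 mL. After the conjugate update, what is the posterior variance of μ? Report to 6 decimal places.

For Normal data with known variance σ², a Normal(μ₀, σ₀²) prior on μ is conjugate. Posterior precision = 1/σ₀² + n/σ²; posterior mean is the precision-weighted average of μ₀ and x̄.
σ₀² = 172.47² = 29745.9009, σ² = 65.50² = 4290.25; σ² + n·σ₀² = 4290.25 + 9·29745.9009 = 272003.3581.
Posterior precision = 1/σ₀² + n/σ² = 1/29745.9009 + 9/4290.25 = (σ² + n·σ₀²)/(σ₀²σ²) = 272003.3581/(29745.9009·4290.25); posterior variance σₙ² = σ₀²σ²/(σ² + n·σ₀²) = 29745.9009·4290.25/272003.3581 = 469.175646.

469.175646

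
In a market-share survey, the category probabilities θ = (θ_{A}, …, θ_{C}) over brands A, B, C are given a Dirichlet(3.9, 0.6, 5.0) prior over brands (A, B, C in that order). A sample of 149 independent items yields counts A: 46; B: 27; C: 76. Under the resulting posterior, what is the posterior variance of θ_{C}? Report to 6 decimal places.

0.001567

The Dirichlet prior is conjugate to the Multinomial likelihood: each posterior αⱼ = prior αⱼ + observed count nⱼ.
Posterior concentration: (49.9, 27.6, 81.0), total = 158.5.
Var[θ_j] = α_j(Σα−α_j)/((Σα)²(Σα+1)) = 81.0·77.5/(158.5²·159.5) = 0.001567.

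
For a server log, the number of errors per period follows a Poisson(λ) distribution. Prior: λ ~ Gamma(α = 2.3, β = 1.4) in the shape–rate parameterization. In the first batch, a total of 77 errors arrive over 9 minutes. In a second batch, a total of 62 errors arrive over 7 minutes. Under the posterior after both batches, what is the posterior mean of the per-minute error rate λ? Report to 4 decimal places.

With a Gamma(shape α, rate β) prior, the Poisson likelihood is conjugate: the posterior is Gamma(α + ΣXᵢ, β + n).
After batch 1: Gamma(α+S, β+n) = Gamma(2.3+77, 1.4+9) = Gamma(79.3, 10.4).
After batch 2: Gamma(α+S, β+n) = Gamma(79.3+62, 10.4+7) = Gamma(141.3, 17.4).
Posterior mean = α/β = 141.3/17.4 = 8.1207.

8.1207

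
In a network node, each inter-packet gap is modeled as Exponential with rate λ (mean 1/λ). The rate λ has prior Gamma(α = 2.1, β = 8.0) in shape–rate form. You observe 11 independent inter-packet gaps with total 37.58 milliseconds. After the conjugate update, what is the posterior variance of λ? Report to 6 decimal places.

0.006306

With a Gamma(shape α, rate β) prior on the exponential rate λ, the posterior after n observations with total T = Σxᵢ is Gamma(α+n, β+T).
Posterior: Gamma(2.1+11, 8.0+37.58) = Gamma(13.1, 45.58).
Var = α/β² = 0.006306.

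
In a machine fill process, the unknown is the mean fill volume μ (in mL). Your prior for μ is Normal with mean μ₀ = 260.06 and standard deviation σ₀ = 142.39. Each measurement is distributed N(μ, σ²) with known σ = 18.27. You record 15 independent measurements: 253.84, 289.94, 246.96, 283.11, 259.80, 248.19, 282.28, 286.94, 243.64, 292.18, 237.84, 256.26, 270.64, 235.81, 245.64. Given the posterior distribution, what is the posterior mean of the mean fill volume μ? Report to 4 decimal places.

For Normal data with known variance σ², a Normal(μ₀, σ₀²) prior on μ is conjugate. Posterior precision = 1/σ₀² + n/σ²; posterior mean is the precision-weighted average of μ₀ and x̄.
Σxᵢ = 253.84 + 289.94 + 246.96 + 283.11 + 259.80 + 248.19 + 282.28 + 286.94 + 243.64 + 292.18 + 237.84 + 256.26 + 270.64 + 235.81 + 245.64 = 3933.07, so n·x̄ = 3933.07.
σ₀² = 142.39² = 20274.9121, σ² = 18.27² = 333.7929; σ² + n·σ₀² = 333.7929 + 15·20274.9121 = 304457.4744.
Posterior mean = (μ₀/σ₀² + n·x̄/σ²)/(1/σ₀² + n/σ²) = (σ²·μ₀ + σ₀²·n·x̄)/(σ² + n·σ₀²) = (333.7929·260.06 + 20274.9121·3933.07)/304457.4744 = 79829454.714721/304457.4744 = 262.2023.

262.2023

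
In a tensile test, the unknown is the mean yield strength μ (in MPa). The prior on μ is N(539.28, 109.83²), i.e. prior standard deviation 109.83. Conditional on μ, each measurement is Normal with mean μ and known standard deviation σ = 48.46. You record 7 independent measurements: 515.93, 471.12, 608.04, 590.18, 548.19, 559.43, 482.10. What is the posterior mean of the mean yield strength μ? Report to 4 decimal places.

539.2842

For Normal data with known variance σ², a Normal(μ₀, σ₀²) prior on μ is conjugate. Posterior precision = 1/σ₀² + n/σ²; posterior mean is the precision-weighted average of μ₀ and x̄.
Σxᵢ = 515.93 + 471.12 + 608.04 + 590.18 + 548.19 + 559.43 + 482.10 = 3774.99, so n·x̄ = 3774.99.
σ₀² = 109.83² = 12062.6289, σ² = 48.46² = 2348.3716; σ² + n·σ₀² = 2348.3716 + 7·12062.6289 = 86786.7739.
Posterior mean = (μ₀/σ₀² + n·x̄/σ²)/(1/σ₀² + n/σ²) = (σ²·μ₀ + σ₀²·n·x̄)/(σ² + n·σ₀²) = (2348.3716·539.28 + 12062.6289·3774.99)/86786.7739 = 46802733.307659/86786.7739 = 539.2842.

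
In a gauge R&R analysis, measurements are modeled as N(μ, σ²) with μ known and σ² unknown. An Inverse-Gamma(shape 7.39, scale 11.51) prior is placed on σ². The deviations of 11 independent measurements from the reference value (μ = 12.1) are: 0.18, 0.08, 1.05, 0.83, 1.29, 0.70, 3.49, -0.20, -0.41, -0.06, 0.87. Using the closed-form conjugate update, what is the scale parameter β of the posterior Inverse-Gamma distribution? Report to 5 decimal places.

20.07650

With known mean μ and an Inverse-Gamma(α, β) prior on σ², the Normal likelihood is conjugate: posterior is Inv-Gamma(α + n/2, β + Σ(xᵢ−μ)²/2).
Σ(xᵢ−μ)² = (0.18)² + (0.08)² + (1.05)² + (0.83)² + (1.29)² + (0.70)² + (3.49)² + (-0.20)² + (-0.41)² + (-0.06)² + (0.87)² = 17.1330.
Posterior: Inv-Gamma(7.39 + 11/2, 11.51 + 17.1330/2) = Inv-Gamma(12.89, 20.07650).
Posterior β = 20.07650.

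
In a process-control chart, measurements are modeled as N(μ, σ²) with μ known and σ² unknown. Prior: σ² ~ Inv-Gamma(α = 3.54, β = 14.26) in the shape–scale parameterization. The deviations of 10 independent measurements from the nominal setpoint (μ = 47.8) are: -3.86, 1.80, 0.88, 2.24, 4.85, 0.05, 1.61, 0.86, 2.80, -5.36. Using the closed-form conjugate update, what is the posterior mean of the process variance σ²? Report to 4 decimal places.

7.6842

With known mean μ and an Inverse-Gamma(α, β) prior on σ², the Normal likelihood is conjugate: posterior is Inv-Gamma(α + n/2, β + Σ(xᵢ−μ)²/2).
Σ(xᵢ−μ)² = (-3.86)² + (1.80)² + (0.88)² + (2.24)² + (4.85)² + (0.05)² + (1.61)² + (0.86)² + (2.80)² + (-5.36)² = 87.3579.
Posterior: Inv-Gamma(3.54 + 10/2, 14.26 + 87.3579/2) = Inv-Gamma(8.54, 57.93895).
E[σ²|data] = β/(α−1) = 57.93895/7.54 = 7.6842.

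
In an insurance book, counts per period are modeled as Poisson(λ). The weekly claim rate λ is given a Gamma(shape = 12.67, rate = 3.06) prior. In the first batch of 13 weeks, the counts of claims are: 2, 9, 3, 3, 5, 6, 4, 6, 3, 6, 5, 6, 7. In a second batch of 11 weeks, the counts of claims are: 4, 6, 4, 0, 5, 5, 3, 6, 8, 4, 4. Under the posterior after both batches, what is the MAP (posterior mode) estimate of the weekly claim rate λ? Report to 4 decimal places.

With a Gamma(shape α, rate β) prior, the Poisson likelihood is conjugate: the posterior is Gamma(α + ΣXᵢ, β + n).
Batch 1: sum of counts S = 65 over n = 13 weeks.
After batch 1: Gamma(α+S, β+n) = Gamma(12.67+65, 3.06+13) = Gamma(77.67, 16.06).
Batch 2: sum of counts S = 49 over n = 11 weeks.
After batch 2: Gamma(α+S, β+n) = Gamma(77.67+49, 16.06+11) = Gamma(126.67, 27.06).
Mode of Gamma(α,β) for α≥1 is (α−1)/β = 125.67/27.06 = 4.6441.

4.6441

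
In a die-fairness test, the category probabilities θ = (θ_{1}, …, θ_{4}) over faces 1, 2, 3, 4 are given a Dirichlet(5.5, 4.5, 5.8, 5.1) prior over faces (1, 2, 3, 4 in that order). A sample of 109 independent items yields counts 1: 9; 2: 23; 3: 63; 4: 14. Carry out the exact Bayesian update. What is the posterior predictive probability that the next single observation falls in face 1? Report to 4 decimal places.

The Dirichlet prior is conjugate to the Multinomial likelihood: each posterior αⱼ = prior αⱼ + observed count nⱼ.
Posterior concentration: (14.5, 27.5, 68.8, 19.1), total = 129.9.
P(next = 1 | data) = α_{1}/Σα = 0.1116.

0.1116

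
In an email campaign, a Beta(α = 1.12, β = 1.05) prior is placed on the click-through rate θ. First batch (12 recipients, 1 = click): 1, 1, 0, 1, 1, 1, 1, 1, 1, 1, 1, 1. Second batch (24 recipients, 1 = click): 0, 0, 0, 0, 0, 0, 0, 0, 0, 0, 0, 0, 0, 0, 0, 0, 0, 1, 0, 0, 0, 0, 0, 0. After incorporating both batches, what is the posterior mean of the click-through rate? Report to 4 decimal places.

0.3437

The Beta prior is conjugate to a Binomial/Bernoulli likelihood; the update adds successes to α and failures to β.
After batch 1: Beta(1.12+11, 1.05+1) = Beta(12.12, 2.05).
After batch 2: Beta(12.12+1, 2.05+23) = Beta(13.12, 25.05).
Posterior mean = α/(α+β) = 13.12/38.17 = 0.3437.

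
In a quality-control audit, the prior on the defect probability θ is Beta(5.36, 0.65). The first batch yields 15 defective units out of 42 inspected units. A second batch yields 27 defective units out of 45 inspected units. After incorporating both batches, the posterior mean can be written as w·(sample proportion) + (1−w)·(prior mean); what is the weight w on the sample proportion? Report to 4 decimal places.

0.9354

The Beta prior is conjugate to a Binomial/Bernoulli likelihood; the update adds successes to α and failures to β.
Total number of inspected units: n = 42 + 45 = 87.
Posterior mean = (α₀+k)/(α₀+β₀+n) = [n/(α₀+β₀+n)]·(k/n) + [(α₀+β₀)/(α₀+β₀+n)]·α₀/(α₀+β₀), so only n and the prior enter the weight.
The weight on the data is w = n/(α₀+β₀+n) = 87/(5.36+0.65+87) = 87/93.01 = 0.9354.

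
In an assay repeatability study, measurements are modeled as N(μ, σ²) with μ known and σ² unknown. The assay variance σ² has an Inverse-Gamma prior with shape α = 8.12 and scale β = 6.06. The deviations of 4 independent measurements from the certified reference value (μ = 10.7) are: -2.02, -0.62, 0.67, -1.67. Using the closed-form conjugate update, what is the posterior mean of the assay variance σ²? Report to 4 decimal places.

1.0868

With known mean μ and an Inverse-Gamma(α, β) prior on σ², the Normal likelihood is conjugate: posterior is Inv-Gamma(α + n/2, β + Σ(xᵢ−μ)²/2).
Σ(xᵢ−μ)² = (-2.02)² + (-0.62)² + (0.67)² + (-1.67)² = 7.7026.
Posterior: Inv-Gamma(8.12 + 4/2, 6.06 + 7.7026/2) = Inv-Gamma(10.12, 9.91130).
E[σ²|data] = β/(α−1) = 9.91130/9.12 = 1.0868.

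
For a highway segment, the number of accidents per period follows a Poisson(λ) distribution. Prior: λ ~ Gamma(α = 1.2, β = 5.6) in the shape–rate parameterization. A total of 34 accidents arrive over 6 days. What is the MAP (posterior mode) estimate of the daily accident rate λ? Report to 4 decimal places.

2.9483

With a Gamma(shape α, rate β) prior, the Poisson likelihood is conjugate: the posterior is Gamma(α + ΣXᵢ, β + n).
Posterior: Gamma(α+S, β+n) = Gamma(1.2+34, 5.6+6) = Gamma(35.2, 11.6).
Mode of Gamma(α,β) for α≥1 is (α−1)/β = 34.2/11.6 = 2.9483.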